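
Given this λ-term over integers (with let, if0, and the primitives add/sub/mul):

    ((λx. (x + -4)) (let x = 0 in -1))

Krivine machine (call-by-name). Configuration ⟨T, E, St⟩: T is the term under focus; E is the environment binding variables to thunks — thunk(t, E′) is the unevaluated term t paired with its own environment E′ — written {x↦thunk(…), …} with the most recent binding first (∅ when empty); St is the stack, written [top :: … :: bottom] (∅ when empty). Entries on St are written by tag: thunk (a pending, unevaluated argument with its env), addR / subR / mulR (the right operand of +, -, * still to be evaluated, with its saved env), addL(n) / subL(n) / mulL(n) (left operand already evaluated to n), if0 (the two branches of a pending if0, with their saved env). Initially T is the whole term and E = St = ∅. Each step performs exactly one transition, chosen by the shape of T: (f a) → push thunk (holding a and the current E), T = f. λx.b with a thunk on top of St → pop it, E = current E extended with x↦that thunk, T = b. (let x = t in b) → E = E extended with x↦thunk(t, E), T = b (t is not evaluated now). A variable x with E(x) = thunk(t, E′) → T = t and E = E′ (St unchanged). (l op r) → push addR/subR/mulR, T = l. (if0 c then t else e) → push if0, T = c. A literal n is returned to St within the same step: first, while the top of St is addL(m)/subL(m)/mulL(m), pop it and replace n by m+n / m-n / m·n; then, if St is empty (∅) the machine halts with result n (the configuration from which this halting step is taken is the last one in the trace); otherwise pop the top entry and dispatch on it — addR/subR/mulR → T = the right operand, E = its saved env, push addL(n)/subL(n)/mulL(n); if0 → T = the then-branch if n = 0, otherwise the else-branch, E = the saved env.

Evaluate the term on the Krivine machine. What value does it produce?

step 0: <T=((λx. (x + -4)) (let x = 0 in -1)), E=∅, St=∅>
step 1: <T=(λx. (x + -4)), E=∅, St=[thunk]>
step 2: <T=(x + -4), E={x↦thunk((let x = 0 in -1), ∅)}, St=∅>
step 3: <T=x, E={x↦thunk((let x = 0 in -1), ∅)}, St=[addR]>
step 4: <T=(let x = 0 in -1), E=∅, St=[addR]>
step 5: <T=-1, E={x↦thunk(0, ∅)}, St=[addR]>
step 6: <T=-4, E={x↦thunk((let x = 0 in -1), ∅)}, St=[addL(-1)]>
→ final value -5

Answer: -5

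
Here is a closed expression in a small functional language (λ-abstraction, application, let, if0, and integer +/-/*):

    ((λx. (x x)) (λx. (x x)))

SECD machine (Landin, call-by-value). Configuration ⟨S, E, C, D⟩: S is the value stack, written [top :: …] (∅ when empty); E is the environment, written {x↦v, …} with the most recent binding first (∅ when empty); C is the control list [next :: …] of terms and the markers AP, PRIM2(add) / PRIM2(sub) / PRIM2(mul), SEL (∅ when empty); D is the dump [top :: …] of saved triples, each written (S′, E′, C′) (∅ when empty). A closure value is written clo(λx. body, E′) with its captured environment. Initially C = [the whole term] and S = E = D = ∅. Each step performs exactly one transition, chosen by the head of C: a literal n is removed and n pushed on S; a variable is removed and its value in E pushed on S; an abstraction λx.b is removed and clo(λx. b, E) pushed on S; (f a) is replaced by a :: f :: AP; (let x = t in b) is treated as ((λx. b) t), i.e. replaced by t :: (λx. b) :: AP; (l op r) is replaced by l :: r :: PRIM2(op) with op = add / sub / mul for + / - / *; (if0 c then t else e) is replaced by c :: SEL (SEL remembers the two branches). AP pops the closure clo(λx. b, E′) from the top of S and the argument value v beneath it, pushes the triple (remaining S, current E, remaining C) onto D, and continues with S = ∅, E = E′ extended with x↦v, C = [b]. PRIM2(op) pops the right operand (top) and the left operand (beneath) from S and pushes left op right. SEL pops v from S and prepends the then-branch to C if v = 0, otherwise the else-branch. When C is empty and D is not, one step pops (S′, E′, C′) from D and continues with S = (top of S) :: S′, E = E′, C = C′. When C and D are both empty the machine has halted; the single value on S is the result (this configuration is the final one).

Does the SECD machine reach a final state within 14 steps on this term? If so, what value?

Answer: DIVERGES (no final state within 14 steps)

Machine steps:
step 0: <S=∅, E=∅, C=[((λx. (x x)) (λx. (x x)))], D=∅>
step 1: <S=∅, E=∅, C=[(λx. (x x)) :: (λx. (x x)) :: AP], D=∅>
step 2: <S=[clo(λx. (x x), ∅)], E=∅, C=[(λx. (x x)) :: AP], D=∅>
step 3: <S=[clo(λx. (x x), ∅) :: clo(λx. (x x), ∅)], E=∅, C=[AP], D=∅>
step 4: <S=∅, E={x↦clo(λx. (x x), ∅)}, C=[(x x)], D=[(∅, ∅, ∅)]>
step 5: <S=∅, E={x↦clo(λx. (x x), ∅)}, C=[x :: x :: AP], D=[(∅, ∅, ∅)]>
step 6: <S=[clo(λx. (x x), ∅)], E={x↦clo(λx. (x x), ∅)}, C=[x :: AP], D=[(∅, ∅, ∅)]>
step 7: <S=[clo(λx. (x x), ∅) :: clo(λx. (x x), ∅)], E={x↦clo(λx. (x x), ∅)}, C=[AP], D=[(∅, ∅, ∅)]>
step 8: <S=∅, E={x↦clo(λx. (x x), ∅)}, C=[(x x)], D=[(∅, {x↦clo(λx. (x x), ∅)}, ∅) :: (∅, ∅, ∅)]>
step 9: <S=∅, E={x↦clo(λx. (x x), ∅)}, C=[x :: x :: AP], D=[(∅, {x↦clo(λx. (x x), ∅)}, ∅) :: (∅, ∅, ∅)]>
step 10: <S=[clo(λx. (x x), ∅)], E={x↦clo(λx. (x x), ∅)}, C=[x :: AP], D=[(∅, {x↦clo(λx. (x x), ∅)}, ∅) :: (∅, ∅, ∅)]>
step 11: <S=[clo(λx. (x x), ∅) :: clo(λx. (x x), ∅)], E={x↦clo(λx. (x x), ∅)}, C=[AP], D=[(∅, {x↦clo(λx. (x x), ∅)}, ∅) :: (∅, ∅, ∅)]>
step 12: <S=∅, E={x↦clo(λx. (x x), ∅)}, C=[(x x)], D=[(∅, {x↦clo(λx. (x x), ∅)}, ∅) :: (∅, {x↦clo(λx. (x x), ∅)}, ∅) :: (∅, ∅, ∅)]>
step 13: <S=∅, E={x↦clo(λx. (x x), ∅)}, C=[x :: x :: AP], D=[(∅, {x↦clo(λx. (x x), ∅)}, ∅) :: (∅, {x↦clo(λx. (x x), ∅)}, ∅) :: (∅, ∅, ∅)]>
step 14: <S=[clo(λx. (x x), ∅)], E={x↦clo(λx. (x x), ∅)}, C=[x :: AP], D=[(∅, {x↦clo(λx. (x x), ∅)}, ∅) :: (∅, {x↦clo(λx. (x x), ∅)}, ∅) :: (∅, ∅, ∅)]>
→ 14 transitions taken and the configuration is still not final: no result within 14 steps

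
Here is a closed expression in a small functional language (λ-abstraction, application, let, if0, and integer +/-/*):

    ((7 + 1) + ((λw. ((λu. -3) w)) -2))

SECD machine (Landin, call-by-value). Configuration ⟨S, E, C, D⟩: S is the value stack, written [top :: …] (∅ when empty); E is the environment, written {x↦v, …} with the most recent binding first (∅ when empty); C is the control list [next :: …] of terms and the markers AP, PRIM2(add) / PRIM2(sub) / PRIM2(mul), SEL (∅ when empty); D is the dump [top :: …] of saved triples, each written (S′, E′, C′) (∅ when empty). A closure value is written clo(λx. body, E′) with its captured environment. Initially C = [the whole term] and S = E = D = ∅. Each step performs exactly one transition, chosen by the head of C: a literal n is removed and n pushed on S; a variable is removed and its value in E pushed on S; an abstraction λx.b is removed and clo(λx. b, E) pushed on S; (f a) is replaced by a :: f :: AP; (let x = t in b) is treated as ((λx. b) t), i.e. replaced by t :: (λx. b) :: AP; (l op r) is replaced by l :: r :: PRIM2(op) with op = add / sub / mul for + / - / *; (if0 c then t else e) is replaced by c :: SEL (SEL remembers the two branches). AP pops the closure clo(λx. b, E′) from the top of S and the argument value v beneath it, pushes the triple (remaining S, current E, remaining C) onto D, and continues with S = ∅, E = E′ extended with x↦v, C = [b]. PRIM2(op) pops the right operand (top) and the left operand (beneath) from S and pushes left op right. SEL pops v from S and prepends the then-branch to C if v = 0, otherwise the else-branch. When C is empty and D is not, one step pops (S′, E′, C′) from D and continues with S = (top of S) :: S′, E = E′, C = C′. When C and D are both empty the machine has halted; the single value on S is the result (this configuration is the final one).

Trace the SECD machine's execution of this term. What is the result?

step 0: ⟨S=∅; E=∅; C=[((7 + 1) + ((λw. ((λu. -3) w)) -2))]; D=∅⟩
step 1: ⟨S=∅; E=∅; C=[(7 + 1) :: ((λw. ((λu. -3) w)) -2) :: PRIM2(add)]; D=∅⟩
step 2: ⟨S=∅; E=∅; C=[7 :: 1 :: PRIM2(add) :: ((λw. ((λu. -3) w)) -2) :: PRIM2(add)]; D=∅⟩
step 3: ⟨S=[7]; E=∅; C=[1 :: PRIM2(add) :: ((λw. ((λu. -3) w)) -2) :: PRIM2(add)]; D=∅⟩
step 4: ⟨S=[1 :: 7]; E=∅; C=[PRIM2(add) :: ((λw. ((λu. -3) w)) -2) :: PRIM2(add)]; D=∅⟩
step 5: ⟨S=[8]; E=∅; C=[((λw. ((λu. -3) w)) -2) :: PRIM2(add)]; D=∅⟩
step 6: ⟨S=[8]; E=∅; C=[-2 :: (λw. ((λu. -3) w)) :: AP :: PRIM2(add)]; D=∅⟩
step 7: ⟨S=[-2 :: 8]; E=∅; C=[(λw. ((λu. -3) w)) :: AP :: PRIM2(add)]; D=∅⟩
step 8: ⟨S=[clo(λw. ((λu. -3) w), ∅) :: -2 :: 8]; E=∅; C=[AP :: PRIM2(add)]; D=∅⟩
step 9: ⟨S=∅; E={w↦-2}; C=[((λu. -3) w)]; D=[([8], ∅, [PRIM2(add)])]⟩
step 10: ⟨S=∅; E={w↦-2}; C=[w :: (λu. -3) :: AP]; D=[([8], ∅, [PRIM2(add)])]⟩
step 11: ⟨S=[-2]; E={w↦-2}; C=[(λu. -3) :: AP]; D=[([8], ∅, [PRIM2(add)])]⟩
step 12: ⟨S=[clo(λu. -3, {w↦-2}) :: -2]; E={w↦-2}; C=[AP]; D=[([8], ∅, [PRIM2(add)])]⟩
step 13: ⟨S=∅; E={u↦-2, w↦-2}; C=[-3]; D=[(∅, {w↦-2}, ∅) :: ([8], ∅, [PRIM2(add)])]⟩
step 14: ⟨S=[-3]; E={u↦-2, w↦-2}; C=∅; D=[(∅, {w↦-2}, ∅) :: ([8], ∅, [PRIM2(add)])]⟩
step 15: ⟨S=[-3]; E={w↦-2}; C=∅; D=[([8], ∅, [PRIM2(add)])]⟩
step 16: ⟨S=[-3 :: 8]; E=∅; C=[PRIM2(add)]; D=∅⟩
step 17: ⟨S=[5]; E=∅; C=∅; D=∅⟩
→ final value 5

Answer: 5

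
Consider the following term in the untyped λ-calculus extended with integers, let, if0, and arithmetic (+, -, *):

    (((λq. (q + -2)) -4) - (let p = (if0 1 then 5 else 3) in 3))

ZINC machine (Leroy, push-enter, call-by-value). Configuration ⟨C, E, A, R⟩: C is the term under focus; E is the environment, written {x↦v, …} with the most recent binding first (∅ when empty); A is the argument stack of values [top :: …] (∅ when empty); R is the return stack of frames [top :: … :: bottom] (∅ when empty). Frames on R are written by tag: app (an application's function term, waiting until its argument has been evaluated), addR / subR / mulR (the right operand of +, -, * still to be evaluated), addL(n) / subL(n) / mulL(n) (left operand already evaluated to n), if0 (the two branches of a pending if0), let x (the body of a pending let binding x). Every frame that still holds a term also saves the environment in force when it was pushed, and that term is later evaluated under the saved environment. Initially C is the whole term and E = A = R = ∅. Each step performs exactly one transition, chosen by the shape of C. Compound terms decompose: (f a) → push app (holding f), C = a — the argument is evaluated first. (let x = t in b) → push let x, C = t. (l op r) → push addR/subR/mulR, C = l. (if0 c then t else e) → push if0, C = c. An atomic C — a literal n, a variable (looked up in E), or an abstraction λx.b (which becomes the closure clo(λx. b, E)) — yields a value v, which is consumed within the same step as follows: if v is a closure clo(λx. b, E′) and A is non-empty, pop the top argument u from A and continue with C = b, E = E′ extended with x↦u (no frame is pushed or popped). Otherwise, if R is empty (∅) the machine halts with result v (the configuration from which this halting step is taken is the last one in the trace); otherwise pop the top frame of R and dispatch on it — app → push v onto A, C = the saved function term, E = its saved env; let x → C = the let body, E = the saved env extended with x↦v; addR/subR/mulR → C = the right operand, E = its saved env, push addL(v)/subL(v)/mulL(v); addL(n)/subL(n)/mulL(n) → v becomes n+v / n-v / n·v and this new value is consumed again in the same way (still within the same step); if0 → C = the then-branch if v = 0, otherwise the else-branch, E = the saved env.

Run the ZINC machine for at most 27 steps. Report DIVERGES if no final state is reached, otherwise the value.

t=0: ⟨C=(((λq. (q + -2)) -4) - (let p = (if0 1 then 5 else 3) in 3)); E=∅; A=∅; R=∅⟩
t=1: ⟨C=((λq. (q + -2)) -4); E=∅; A=∅; R=[subR]⟩
t=2: ⟨C=-4; E=∅; A=∅; R=[app :: subR]⟩
t=3: ⟨C=(λq. (q + -2)); E=∅; A=[-4]; R=[subR]⟩
t=4: ⟨C=(q + -2); E={q↦-4}; A=∅; R=[subR]⟩
t=5: ⟨C=q; E={q↦-4}; A=∅; R=[addR :: subR]⟩
t=6: ⟨C=-2; E={q↦-4}; A=∅; R=[addL(-4) :: subR]⟩
t=7: ⟨C=(let p = (if0 1 then 5 else 3) in 3); E=∅; A=∅; R=[subL(-6)]⟩
t=8: ⟨C=(if0 1 then 5 else 3); E=∅; A=∅; R=[let p :: subL(-6)]⟩
t=9: ⟨C=1; E=∅; A=∅; R=[if0 :: let p :: subL(-6)]⟩
t=10: ⟨C=3; E=∅; A=∅; R=[let p :: subL(-6)]⟩
t=11: ⟨C=3; E={p↦3}; A=∅; R=[subL(-6)]⟩
→ final value -9

Answer: -9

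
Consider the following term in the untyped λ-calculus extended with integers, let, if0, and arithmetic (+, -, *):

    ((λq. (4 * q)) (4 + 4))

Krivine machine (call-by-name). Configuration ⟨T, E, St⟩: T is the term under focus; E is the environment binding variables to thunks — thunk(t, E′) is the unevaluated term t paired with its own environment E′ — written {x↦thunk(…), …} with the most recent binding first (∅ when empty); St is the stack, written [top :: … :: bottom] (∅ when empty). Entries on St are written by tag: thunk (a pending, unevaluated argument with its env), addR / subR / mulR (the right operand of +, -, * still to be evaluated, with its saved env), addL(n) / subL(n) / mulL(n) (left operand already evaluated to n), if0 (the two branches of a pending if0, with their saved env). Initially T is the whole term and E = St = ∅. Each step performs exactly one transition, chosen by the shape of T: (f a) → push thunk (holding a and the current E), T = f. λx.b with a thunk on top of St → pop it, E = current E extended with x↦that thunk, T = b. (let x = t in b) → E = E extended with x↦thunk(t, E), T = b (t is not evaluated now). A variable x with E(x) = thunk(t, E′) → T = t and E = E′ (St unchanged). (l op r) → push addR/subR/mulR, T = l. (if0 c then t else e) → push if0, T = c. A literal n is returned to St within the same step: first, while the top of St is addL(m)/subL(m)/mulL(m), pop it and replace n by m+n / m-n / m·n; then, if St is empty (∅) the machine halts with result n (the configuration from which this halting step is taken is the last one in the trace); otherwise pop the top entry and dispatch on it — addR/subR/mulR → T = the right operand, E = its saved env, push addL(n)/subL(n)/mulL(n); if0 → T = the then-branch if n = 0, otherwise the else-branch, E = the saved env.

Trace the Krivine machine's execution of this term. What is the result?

[0] <T=((λq. (4 * q)) (4 + 4)), E=∅, St=∅>
[1] <T=(λq. (4 * q)), E=∅, St=[thunk]>
[2] <T=(4 * q), E={q↦thunk((4 + 4), ∅)}, St=∅>
[3] <T=4, E={q↦thunk((4 + 4), ∅)}, St=[mulR]>
[4] <T=q, E={q↦thunk((4 + 4), ∅)}, St=[mulL(4)]>
[5] <T=(4 + 4), E=∅, St=[mulL(4)]>
[6] <T=4, E=∅, St=[addR :: mulL(4)]>
[7] <T=4, E=∅, St=[addL(4) :: mulL(4)]>
→ final value 32

Answer: 32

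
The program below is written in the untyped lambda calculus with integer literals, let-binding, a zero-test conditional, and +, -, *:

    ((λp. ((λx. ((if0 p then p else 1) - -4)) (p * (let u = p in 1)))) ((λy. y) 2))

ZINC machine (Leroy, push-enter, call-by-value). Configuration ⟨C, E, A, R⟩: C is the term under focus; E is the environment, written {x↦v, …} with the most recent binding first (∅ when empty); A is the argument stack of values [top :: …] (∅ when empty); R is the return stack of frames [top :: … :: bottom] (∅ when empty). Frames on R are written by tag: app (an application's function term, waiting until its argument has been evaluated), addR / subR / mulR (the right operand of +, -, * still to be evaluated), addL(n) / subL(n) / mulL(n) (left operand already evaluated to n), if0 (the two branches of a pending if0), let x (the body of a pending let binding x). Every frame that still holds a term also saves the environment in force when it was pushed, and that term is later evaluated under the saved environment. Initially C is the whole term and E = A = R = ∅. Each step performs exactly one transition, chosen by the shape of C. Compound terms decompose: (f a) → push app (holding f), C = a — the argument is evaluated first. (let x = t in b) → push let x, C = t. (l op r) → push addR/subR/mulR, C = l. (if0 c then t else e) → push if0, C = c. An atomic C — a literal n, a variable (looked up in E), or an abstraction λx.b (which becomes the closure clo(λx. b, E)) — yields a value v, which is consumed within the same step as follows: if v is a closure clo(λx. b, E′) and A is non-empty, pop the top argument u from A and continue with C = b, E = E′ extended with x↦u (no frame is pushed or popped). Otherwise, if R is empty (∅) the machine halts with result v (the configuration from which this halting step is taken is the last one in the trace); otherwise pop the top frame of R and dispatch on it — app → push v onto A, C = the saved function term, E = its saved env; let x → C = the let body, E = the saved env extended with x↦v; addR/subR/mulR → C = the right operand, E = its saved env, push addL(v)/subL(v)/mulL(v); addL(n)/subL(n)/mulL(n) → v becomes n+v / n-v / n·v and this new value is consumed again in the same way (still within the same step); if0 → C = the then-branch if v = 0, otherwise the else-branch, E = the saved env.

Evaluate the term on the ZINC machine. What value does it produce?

t=0: ⟨C=((λp. ((λx. ((if0 p then p else 1) - -4)) (p * (let u = p in 1)))) ((λy. y) 2)); E=∅; A=∅; R=∅⟩
t=1: ⟨C=((λy. y) 2); E=∅; A=∅; R=[app]⟩
t=2: ⟨C=2; E=∅; A=∅; R=[app :: app]⟩
t=3: ⟨C=(λy. y); E=∅; A=[2]; R=[app]⟩
t=4: ⟨C=y; E={y↦2}; A=∅; R=[app]⟩
t=5: ⟨C=(λp. ((λx. ((if0 p then p else 1) - -4)) (p * (let u = p in 1)))); E=∅; A=[2]; R=∅⟩
t=6: ⟨C=((λx. ((if0 p then p else 1) - -4)) (p * (let u = p in 1))); E={p↦2}; A=∅; R=∅⟩
t=7: ⟨C=(p * (let u = p in 1)); E={p↦2}; A=∅; R=[app]⟩
t=8: ⟨C=p; E={p↦2}; A=∅; R=[mulR :: app]⟩
t=9: ⟨C=(let u = p in 1); E={p↦2}; A=∅; R=[mulL(2) :: app]⟩
t=10: ⟨C=p; E={p↦2}; A=∅; R=[let u :: mulL(2) :: app]⟩
t=11: ⟨C=1; E={u↦2, p↦2}; A=∅; R=[mulL(2) :: app]⟩
t=12: ⟨C=(λx. ((if0 p then p else 1) - -4)); E={p↦2}; A=[2]; R=∅⟩
t=13: ⟨C=((if0 p then p else 1) - -4); E={x↦2, p↦2}; A=∅; R=∅⟩
t=14: ⟨C=(if0 p then p else 1); E={x↦2, p↦2}; A=∅; R=[subR]⟩
t=15: ⟨C=p; E={x↦2, p↦2}; A=∅; R=[if0 :: subR]⟩
t=16: ⟨C=1; E={x↦2, p↦2}; A=∅; R=[subR]⟩
t=17: ⟨C=-4; E={x↦2, p↦2}; A=∅; R=[subL(1)]⟩
→ final value 5

Answer: 5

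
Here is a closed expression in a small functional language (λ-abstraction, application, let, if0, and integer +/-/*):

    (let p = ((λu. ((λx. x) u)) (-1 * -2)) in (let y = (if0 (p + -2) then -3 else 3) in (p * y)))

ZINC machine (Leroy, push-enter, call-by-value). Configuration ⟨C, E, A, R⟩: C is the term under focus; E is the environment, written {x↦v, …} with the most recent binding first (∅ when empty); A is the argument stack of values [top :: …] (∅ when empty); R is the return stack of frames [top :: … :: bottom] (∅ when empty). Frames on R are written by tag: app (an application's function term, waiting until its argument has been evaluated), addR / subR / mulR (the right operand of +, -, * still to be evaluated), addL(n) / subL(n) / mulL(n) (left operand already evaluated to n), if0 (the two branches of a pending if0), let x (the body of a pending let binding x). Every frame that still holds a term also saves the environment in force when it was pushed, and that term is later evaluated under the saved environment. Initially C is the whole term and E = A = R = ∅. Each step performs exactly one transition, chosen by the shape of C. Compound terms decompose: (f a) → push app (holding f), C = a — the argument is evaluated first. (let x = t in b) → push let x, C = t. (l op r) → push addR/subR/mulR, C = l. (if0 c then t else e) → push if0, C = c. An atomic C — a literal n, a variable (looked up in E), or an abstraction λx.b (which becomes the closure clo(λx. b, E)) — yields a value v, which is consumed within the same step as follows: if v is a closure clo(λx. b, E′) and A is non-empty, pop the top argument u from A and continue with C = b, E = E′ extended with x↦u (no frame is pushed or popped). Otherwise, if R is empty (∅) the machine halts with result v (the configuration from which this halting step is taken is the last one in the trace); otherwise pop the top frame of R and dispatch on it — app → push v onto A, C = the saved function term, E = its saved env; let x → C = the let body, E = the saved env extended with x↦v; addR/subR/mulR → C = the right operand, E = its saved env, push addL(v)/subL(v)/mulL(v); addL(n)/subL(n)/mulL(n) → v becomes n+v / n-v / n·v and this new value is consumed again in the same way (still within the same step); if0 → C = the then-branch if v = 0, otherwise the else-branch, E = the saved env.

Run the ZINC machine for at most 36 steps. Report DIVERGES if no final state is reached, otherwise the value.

Answer: -6

Execution trace:
step 0: [C=(let p = ((λu. ((λx. x) u)) (-1 * -2)) in (let y = (if0 (p + -2) then -3 else 3) in (p * y))) | E=∅ | A=∅ | R=∅]
step 1: [C=((λu. ((λx. x) u)) (-1 * -2)) | E=∅ | A=∅ | R=[let p]]
step 2: [C=(-1 * -2) | E=∅ | A=∅ | R=[app :: let p]]
step 3: [C=-1 | E=∅ | A=∅ | R=[mulR :: app :: let p]]
step 4: [C=-2 | E=∅ | A=∅ | R=[mulL(-1) :: app :: let p]]
step 5: [C=(λu. ((λx. x) u)) | E=∅ | A=[2] | R=[let p]]
step 6: [C=((λx. x) u) | E={u↦2} | A=∅ | R=[let p]]
step 7: [C=u | E={u↦2} | A=∅ | R=[app :: let p]]
step 8: [C=(λx. x) | E={u↦2} | A=[2] | R=[let p]]
step 9: [C=x | E={x↦2, u↦2} | A=∅ | R=[let p]]
step 10: [C=(let y = (if0 (p + -2) then -3 else 3) in (p * y)) | E={p↦2} | A=∅ | R=∅]
step 11: [C=(if0 (p + -2) then -3 else 3) | E={p↦2} | A=∅ | R=[let y]]
step 12: [C=(p + -2) | E={p↦2} | A=∅ | R=[if0 :: let y]]
step 13: [C=p | E={p↦2} | A=∅ | R=[addR :: if0 :: let y]]
step 14: [C=-2 | E={p↦2} | A=∅ | R=[addL(2) :: if0 :: let y]]
step 15: [C=-3 | E={p↦2} | A=∅ | R=[let y]]
step 16: [C=(p * y) | E={y↦-3, p↦2} | A=∅ | R=∅]
step 17: [C=p | E={y↦-3, p↦2} | A=∅ | R=[mulR]]
step 18: [C=y | E={y↦-3, p↦2} | A=∅ | R=[mulL(2)]]
→ final value -6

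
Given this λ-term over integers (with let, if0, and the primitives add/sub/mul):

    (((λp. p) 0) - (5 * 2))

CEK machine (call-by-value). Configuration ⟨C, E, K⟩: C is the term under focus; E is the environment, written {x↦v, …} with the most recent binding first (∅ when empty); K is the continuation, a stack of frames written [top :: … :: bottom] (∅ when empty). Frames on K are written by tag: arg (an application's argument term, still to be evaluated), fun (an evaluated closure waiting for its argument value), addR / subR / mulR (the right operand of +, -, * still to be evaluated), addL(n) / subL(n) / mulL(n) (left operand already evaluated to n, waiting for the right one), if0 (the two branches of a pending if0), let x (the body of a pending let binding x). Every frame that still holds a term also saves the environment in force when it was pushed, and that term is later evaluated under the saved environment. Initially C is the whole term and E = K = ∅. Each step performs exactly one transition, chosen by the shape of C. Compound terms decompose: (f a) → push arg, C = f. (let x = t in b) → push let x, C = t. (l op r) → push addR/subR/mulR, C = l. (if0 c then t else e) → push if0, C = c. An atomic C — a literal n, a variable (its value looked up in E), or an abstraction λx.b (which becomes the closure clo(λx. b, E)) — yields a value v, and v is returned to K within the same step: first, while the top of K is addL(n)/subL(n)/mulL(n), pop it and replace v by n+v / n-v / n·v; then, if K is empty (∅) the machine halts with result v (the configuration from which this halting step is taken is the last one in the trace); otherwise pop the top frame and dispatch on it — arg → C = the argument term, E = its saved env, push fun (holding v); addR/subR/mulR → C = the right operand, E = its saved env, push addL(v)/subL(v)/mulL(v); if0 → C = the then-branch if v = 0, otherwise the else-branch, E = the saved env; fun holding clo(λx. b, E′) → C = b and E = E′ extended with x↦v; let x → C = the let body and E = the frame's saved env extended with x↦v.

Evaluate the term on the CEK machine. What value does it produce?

step 0: <C=(((λp. p) 0) - (5 * 2)), E=∅, K=∅>
step 1: <C=((λp. p) 0), E=∅, K=[subR]>
step 2: <C=(λp. p), E=∅, K=[arg :: subR]>
step 3: <C=0, E=∅, K=[fun :: subR]>
step 4: <C=p, E={p↦0}, K=[subR]>
step 5: <C=(5 * 2), E=∅, K=[subL(0)]>
step 6: <C=5, E=∅, K=[mulR :: subL(0)]>
step 7: <C=2, E=∅, K=[mulL(5) :: subL(0)]>
→ final value -10

Answer: -10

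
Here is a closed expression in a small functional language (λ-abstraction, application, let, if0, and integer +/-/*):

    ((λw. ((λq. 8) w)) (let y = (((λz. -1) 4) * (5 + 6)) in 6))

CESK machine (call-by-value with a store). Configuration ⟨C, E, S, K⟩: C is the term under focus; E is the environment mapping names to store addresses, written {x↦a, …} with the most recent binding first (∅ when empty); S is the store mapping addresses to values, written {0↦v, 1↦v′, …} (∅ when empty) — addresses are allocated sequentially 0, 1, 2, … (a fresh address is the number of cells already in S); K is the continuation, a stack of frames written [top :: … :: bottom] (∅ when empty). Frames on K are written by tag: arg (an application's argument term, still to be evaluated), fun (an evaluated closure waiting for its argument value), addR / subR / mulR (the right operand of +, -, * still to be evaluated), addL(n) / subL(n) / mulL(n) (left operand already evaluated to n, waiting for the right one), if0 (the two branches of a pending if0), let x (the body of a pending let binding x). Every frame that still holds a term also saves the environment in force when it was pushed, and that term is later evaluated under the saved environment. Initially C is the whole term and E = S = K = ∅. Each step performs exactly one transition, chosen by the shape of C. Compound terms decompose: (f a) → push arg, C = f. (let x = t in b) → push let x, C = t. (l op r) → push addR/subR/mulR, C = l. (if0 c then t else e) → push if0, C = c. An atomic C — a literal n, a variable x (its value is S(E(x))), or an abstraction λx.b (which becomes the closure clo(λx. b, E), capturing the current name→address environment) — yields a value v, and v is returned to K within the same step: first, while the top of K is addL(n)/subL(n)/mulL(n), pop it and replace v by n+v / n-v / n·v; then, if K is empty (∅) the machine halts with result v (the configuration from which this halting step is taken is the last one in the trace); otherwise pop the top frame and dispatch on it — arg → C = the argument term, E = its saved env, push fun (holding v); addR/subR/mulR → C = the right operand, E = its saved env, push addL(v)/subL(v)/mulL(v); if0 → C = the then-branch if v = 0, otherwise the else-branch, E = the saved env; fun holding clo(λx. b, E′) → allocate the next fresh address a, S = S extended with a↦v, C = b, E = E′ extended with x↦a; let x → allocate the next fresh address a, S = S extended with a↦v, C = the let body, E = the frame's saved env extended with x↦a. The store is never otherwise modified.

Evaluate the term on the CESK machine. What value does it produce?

Answer: 8

Execution trace:
t=0: [C=((λw. ((λq. 8) w)) (let y = (((λz. -1) 4) * (5 + 6)) in 6)) | E=∅ | S=∅ | K=∅]
t=1: [C=(λw. ((λq. 8) w)) | E=∅ | S=∅ | K=[arg]]
t=2: [C=(let y = (((λz. -1) 4) * (5 + 6)) in 6) | E=∅ | S=∅ | K=[fun]]
t=3: [C=(((λz. -1) 4) * (5 + 6)) | E=∅ | S=∅ | K=[let y :: fun]]
t=4: [C=((λz. -1) 4) | E=∅ | S=∅ | K=[mulR :: let y :: fun]]
t=5: [C=(λz. -1) | E=∅ | S=∅ | K=[arg :: mulR :: let y :: fun]]
t=6: [C=4 | E=∅ | S=∅ | K=[fun :: mulR :: let y :: fun]]
t=7: [C=-1 | E={z↦0} | S={0↦4} | K=[mulR :: let y :: fun]]
t=8: [C=(5 + 6) | E=∅ | S={0↦4} | K=[mulL(-1) :: let y :: fun]]
t=9: [C=5 | E=∅ | S={0↦4} | K=[addR :: mulL(-1) :: let y :: fun]]
t=10: [C=6 | E=∅ | S={0↦4} | K=[addL(5) :: mulL(-1) :: let y :: fun]]
t=11: [C=6 | E={y↦1} | S={0↦4, 1↦-11} | K=[fun]]
t=12: [C=((λq. 8) w) | E={w↦2} | S={0↦4, 1↦-11, 2↦6} | K=∅]
t=13: [C=(λq. 8) | E={w↦2} | S={0↦4, 1↦-11, 2↦6} | K=[arg]]
t=14: [C=w | E={w↦2} | S={0↦4, 1↦-11, 2↦6} | K=[fun]]
t=15: [C=8 | E={q↦3, w↦2} | S={0↦4, 1↦-11, 2↦6, 3↦6} | K=∅]
→ final value 8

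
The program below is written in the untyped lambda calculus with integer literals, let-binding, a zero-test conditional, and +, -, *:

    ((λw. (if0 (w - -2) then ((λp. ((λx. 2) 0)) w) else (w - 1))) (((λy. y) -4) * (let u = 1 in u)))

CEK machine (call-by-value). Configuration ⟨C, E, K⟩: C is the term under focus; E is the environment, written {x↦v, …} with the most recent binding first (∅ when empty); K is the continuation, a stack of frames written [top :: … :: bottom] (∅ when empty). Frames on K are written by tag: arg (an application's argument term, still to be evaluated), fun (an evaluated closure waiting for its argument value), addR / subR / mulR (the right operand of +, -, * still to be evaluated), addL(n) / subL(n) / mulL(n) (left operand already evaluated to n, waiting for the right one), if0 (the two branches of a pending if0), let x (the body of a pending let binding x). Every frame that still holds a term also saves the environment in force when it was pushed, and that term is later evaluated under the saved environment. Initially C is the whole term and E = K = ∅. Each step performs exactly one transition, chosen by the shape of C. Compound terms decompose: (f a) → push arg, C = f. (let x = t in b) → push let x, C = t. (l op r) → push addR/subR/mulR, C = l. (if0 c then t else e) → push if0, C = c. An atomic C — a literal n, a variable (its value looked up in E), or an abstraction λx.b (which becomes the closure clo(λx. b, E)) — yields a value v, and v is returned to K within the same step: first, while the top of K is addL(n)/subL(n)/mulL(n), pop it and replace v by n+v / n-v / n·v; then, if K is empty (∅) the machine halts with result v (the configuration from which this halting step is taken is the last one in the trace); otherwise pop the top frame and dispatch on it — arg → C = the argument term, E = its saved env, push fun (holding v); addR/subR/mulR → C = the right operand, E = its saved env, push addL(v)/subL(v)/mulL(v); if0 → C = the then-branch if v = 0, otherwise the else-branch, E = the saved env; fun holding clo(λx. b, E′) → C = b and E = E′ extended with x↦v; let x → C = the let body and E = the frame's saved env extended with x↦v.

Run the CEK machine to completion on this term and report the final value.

t=0: [C=((λw. (if0 (w - -2) then ((λp. ((λx. 2) 0)) w) else (w - 1))) (((λy. y) -4) * (let u = 1 in u))) | E=∅ | K=∅]
t=1: [C=(λw. (if0 (w - -2) then ((λp. ((λx. 2) 0)) w) else (w - 1))) | E=∅ | K=[arg]]
t=2: [C=(((λy. y) -4) * (let u = 1 in u)) | E=∅ | K=[fun]]
t=3: [C=((λy. y) -4) | E=∅ | K=[mulR :: fun]]
t=4: [C=(λy. y) | E=∅ | K=[arg :: mulR :: fun]]
t=5: [C=-4 | E=∅ | K=[fun :: mulR :: fun]]
t=6: [C=y | E={y↦-4} | K=[mulR :: fun]]
t=7: [C=(let u = 1 in u) | E=∅ | K=[mulL(-4) :: fun]]
t=8: [C=1 | E=∅ | K=[let u :: mulL(-4) :: fun]]
t=9: [C=u | E={u↦1} | K=[mulL(-4) :: fun]]
t=10: [C=(if0 (w - -2) then ((λp. ((λx. 2) 0)) w) else (w - 1)) | E={w↦-4} | K=∅]
t=11: [C=(w - -2) | E={w↦-4} | K=[if0]]
t=12: [C=w | E={w↦-4} | K=[subR :: if0]]
t=13: [C=-2 | E={w↦-4} | K=[subL(-4) :: if0]]
t=14: [C=(w - 1) | E={w↦-4} | K=∅]
t=15: [C=w | E={w↦-4} | K=[subR]]
t=16: [C=1 | E={w↦-4} | K=[subL(-4)]]
→ final value -5

Answer: -5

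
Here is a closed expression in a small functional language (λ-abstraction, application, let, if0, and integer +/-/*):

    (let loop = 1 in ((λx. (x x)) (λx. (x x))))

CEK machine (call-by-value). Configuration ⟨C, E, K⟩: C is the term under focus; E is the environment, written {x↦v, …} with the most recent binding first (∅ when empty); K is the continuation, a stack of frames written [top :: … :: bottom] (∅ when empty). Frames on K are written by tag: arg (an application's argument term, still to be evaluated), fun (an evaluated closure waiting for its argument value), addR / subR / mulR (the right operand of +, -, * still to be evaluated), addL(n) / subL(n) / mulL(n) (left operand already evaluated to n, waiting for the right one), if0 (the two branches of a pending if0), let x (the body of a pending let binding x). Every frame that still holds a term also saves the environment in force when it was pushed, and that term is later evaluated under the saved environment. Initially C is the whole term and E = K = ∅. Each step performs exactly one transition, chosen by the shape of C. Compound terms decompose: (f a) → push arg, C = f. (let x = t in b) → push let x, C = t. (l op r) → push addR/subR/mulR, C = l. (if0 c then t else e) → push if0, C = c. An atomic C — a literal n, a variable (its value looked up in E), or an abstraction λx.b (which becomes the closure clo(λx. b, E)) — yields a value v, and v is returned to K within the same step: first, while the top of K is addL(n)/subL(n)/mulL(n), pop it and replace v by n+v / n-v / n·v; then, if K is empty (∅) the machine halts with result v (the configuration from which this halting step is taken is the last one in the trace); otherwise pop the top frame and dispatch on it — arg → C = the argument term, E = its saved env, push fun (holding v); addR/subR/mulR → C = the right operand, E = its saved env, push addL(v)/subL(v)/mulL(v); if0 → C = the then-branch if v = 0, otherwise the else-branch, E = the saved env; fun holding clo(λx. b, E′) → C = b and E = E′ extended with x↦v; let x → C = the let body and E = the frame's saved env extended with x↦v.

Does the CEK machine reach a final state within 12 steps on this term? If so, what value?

Answer: DIVERGES (no final state within 12 steps)

Execution trace:
t=0: ⟨C=(let loop = 1 in ((λx. (x x)) (λx. (x x)))); E=∅; K=∅⟩
t=1: ⟨C=1; E=∅; K=[let loop]⟩
t=2: ⟨C=((λx. (x x)) (λx. (x x))); E={loop↦1}; K=∅⟩
t=3: ⟨C=(λx. (x x)); E={loop↦1}; K=[arg]⟩
t=4: ⟨C=(λx. (x x)); E={loop↦1}; K=[fun]⟩
t=5: ⟨C=(x x); E={x↦clo(λx. (x x), {loop↦1}), loop↦1}; K=∅⟩
t=6: ⟨C=x; E={x↦clo(λx. (x x), {loop↦1}), loop↦1}; K=[arg]⟩
t=7: ⟨C=x; E={x↦clo(λx. (x x), {loop↦1}), loop↦1}; K=[fun]⟩
… configuration repeats with period 3 (steps 5–7 recur indefinitely) …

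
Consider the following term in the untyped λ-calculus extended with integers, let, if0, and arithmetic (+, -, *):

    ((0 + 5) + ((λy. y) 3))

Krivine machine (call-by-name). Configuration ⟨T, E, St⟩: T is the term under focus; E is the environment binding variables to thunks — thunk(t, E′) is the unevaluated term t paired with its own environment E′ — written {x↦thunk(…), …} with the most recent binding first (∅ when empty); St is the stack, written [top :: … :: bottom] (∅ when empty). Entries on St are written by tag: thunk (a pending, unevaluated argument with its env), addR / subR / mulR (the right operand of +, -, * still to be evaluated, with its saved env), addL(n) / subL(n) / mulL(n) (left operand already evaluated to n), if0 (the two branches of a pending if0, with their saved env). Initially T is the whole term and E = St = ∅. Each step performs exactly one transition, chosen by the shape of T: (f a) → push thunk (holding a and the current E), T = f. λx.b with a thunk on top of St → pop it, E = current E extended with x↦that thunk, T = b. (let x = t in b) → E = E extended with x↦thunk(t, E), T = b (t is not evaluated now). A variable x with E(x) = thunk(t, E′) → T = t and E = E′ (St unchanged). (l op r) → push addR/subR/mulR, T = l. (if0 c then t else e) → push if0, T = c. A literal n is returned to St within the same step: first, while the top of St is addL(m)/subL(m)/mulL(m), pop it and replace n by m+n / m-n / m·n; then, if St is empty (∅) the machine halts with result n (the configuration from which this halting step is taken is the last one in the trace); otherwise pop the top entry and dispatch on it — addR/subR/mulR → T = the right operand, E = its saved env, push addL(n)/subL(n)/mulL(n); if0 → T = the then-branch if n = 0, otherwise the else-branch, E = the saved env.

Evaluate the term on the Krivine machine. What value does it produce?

Answer: 8

Derivation:
[0] ⟨T=((0 + 5) + ((λy. y) 3)); E=∅; St=∅⟩
[1] ⟨T=(0 + 5); E=∅; St=[addR]⟩
[2] ⟨T=0; E=∅; St=[addR :: addR]⟩
[3] ⟨T=5; E=∅; St=[addL(0) :: addR]⟩
[4] ⟨T=((λy. y) 3); E=∅; St=[addL(5)]⟩
[5] ⟨T=(λy. y); E=∅; St=[thunk :: addL(5)]⟩
[6] ⟨T=y; E={y↦thunk(3, ∅)}; St=[addL(5)]⟩
[7] ⟨T=3; E=∅; St=[addL(5)]⟩
→ final value 8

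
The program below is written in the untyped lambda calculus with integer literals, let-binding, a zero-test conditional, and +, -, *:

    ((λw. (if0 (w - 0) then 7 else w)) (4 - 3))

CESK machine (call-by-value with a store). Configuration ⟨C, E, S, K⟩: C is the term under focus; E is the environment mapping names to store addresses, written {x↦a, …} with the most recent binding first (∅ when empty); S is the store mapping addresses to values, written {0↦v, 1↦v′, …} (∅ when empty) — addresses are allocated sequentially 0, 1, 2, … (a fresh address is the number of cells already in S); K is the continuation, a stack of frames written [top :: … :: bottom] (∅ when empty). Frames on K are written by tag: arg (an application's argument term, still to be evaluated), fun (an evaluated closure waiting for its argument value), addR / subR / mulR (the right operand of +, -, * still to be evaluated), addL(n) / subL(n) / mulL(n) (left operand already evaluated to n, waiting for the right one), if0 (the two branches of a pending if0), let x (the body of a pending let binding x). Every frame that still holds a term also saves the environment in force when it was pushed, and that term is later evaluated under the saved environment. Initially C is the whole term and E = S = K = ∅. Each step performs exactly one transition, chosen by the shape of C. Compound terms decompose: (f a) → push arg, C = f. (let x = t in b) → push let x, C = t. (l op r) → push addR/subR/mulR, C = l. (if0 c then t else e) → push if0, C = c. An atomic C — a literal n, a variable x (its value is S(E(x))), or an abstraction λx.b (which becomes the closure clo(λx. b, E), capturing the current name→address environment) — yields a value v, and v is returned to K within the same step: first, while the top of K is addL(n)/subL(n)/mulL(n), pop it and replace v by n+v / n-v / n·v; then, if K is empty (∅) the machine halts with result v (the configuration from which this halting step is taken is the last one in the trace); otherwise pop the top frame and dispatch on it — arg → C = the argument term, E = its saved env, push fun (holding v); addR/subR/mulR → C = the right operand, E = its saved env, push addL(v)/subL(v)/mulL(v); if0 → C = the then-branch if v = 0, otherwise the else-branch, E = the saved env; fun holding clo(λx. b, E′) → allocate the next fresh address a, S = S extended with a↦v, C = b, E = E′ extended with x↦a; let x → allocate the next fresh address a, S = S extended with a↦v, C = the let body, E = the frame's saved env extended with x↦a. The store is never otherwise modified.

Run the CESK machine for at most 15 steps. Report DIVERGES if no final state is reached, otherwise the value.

t=0: ⟨C=((λw. (if0 (w - 0) then 7 else w)) (4 - 3)); E=∅; S=∅; K=∅⟩
t=1: ⟨C=(λw. (if0 (w - 0) then 7 else w)); E=∅; S=∅; K=[arg]⟩
t=2: ⟨C=(4 - 3); E=∅; S=∅; K=[fun]⟩
t=3: ⟨C=4; E=∅; S=∅; K=[subR :: fun]⟩
t=4: ⟨C=3; E=∅; S=∅; K=[subL(4) :: fun]⟩
t=5: ⟨C=(if0 (w - 0) then 7 else w); E={w↦0}; S={0↦1}; K=∅⟩
t=6: ⟨C=(w - 0); E={w↦0}; S={0↦1}; K=[if0]⟩
t=7: ⟨C=w; E={w↦0}; S={0↦1}; K=[subR :: if0]⟩
t=8: ⟨C=0; E={w↦0}; S={0↦1}; K=[subL(1) :: if0]⟩
t=9: ⟨C=w; E={w↦0}; S={0↦1}; K=∅⟩
→ final value 1

Answer: 1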